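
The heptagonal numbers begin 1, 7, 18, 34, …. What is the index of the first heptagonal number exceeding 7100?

Solve n(5n−3)/2 > 7100 for integer n.
The largest n with value ≤ 7100 is 53 (since 6943 ≤ 7100 < 7209), so the first above is n = 54, value 7209.

54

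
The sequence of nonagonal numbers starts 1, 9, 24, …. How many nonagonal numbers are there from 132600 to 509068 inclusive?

187

The n-th nonagonal number is n(7n−5)/2.
Smallest index with value ≥ 132600: n = 195 (giving 132600).
Largest index with value ≤ 509068: n = 381 (giving 507111).
Indices 195 through 381: 187 terms.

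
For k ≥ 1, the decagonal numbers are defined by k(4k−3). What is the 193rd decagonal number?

The 193rd decagonal number is n(4n−3) with n = 193.
193·(4·193 − 3) = 193·769 = 148417.

148417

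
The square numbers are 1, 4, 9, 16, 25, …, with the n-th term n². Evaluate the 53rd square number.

53² = 2809.

2809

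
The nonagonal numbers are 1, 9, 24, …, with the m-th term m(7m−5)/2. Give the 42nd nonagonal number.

The 42nd nonagonal number is n(7n−5)/2 with n = 42.
42·(7·42 − 5)/2 = 42·289/2 = 6069.

6069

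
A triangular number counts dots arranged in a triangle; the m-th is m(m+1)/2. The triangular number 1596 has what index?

56

Set n(n+1)/2 = 1596, giving n² + n − 3192 = 0.
The discriminant is 1 + 8·1596 = 12769, and √12769 = 113.
So n = (-1 + 113) / 2 = 112/2 = 56.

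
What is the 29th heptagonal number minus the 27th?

29·(5·29 − 3)/2 = 2059 and 27·(5·27 − 3)/2 = 1782.
Difference: 2059 − 1782 = 277.

277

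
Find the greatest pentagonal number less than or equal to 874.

Solve n(3n−1)/2 ≤ 874 for integer n.
n = 24 gives 852 ≤ 874, while n = 25 gives 925 > 874; so the answer is 852.

852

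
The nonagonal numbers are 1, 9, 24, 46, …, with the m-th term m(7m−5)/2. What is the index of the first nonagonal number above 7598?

47

Solve n(7n−5)/2 > 7598 for integer n.
The largest n with value ≤ 7598 is 46 (since 7291 ≤ 7598 < 7614), so the first above is n = 47, value 7614.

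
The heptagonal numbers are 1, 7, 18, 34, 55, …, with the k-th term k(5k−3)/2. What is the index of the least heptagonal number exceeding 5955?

50

Solve n(5n−3)/2 > 5955 for integer n.
The largest n with value ≤ 5955 is 49 (since 5929 ≤ 5955 < 6175), so the first above is n = 50, value 6175.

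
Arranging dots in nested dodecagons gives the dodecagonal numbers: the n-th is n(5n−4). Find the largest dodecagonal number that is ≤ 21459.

Solve n(5n−4) ≤ 21459 for integer n.
n = 65 gives 20865 ≤ 21459, while n = 66 gives 21516 > 21459; so the answer is 20865.

20865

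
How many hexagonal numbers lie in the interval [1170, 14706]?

62

The n-th hexagonal number is n(2n−1).
Smallest index with value ≥ 1170: n = 25 (giving 1225).
Largest index with value ≤ 14706: n = 86 (giving 14706).
Indices 25 through 86: 62 terms.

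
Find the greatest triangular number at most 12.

10

Solve n(n+1)/2 ≤ 12 for integer n.
n = 4 gives 10 ≤ 12, while n = 5 gives 15 > 12; so the answer is 10.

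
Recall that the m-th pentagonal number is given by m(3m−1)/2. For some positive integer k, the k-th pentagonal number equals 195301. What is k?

361

Set n(3n−1)/2 = 195301, giving 3n² − n − 390602 = 0.
The discriminant is 1 + 24·195301 = 4687225, and √4687225 = 2165.
So n = (1 + 2165) / 6 = 2166/6 = 361.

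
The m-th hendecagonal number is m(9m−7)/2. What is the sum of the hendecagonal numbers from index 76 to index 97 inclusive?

Σ i(9i−7)/2 = (9Σi² − 7Σi) / 2 over i = 76..97.
Σi = 4753 − 2850 = 1903 and Σi² = 308945 − 143450 = 165495.
(9·165495 − 7·1903) / 2 = 1476134/2 = 738067.

738067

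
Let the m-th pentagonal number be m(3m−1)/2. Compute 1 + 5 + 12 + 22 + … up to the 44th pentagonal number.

43560

Σ i(3i−1)/2 = (3Σi² − Σi) / 2 over i = 1..44.
Σi = 990 and Σi² = 29370.
(3·29370 − 1·990) / 2 = 87120/2 = 43560.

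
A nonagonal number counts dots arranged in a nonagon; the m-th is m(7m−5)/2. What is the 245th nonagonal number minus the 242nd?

245·(7·245 − 5)/2 = 209475 and 242·(7·242 − 5)/2 = 204369.
Difference: 209475 − 204369 = 5106.

5106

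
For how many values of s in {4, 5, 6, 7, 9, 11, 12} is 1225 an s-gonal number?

s = 4: P(4, 35) = 1225. ✓
s = 5: P(5, 28) = 1162 and P(5, 29) = 1247; 1225 is not s-gonal.
s = 6: P(6, 25) = 1225. ✓
s = 7: P(7, 22) = 1177 and P(7, 23) = 1288; 1225 is not s-gonal.
s = 9: P(9, 19) = 1216 and P(9, 20) = 1350; 1225 is not s-gonal.
s = 11: P(11, 16) = 1096 and P(11, 17) = 1241; 1225 is not s-gonal.
s = 12: P(12, 16) = 1216 and P(12, 17) = 1377; 1225 is not s-gonal.
Hits: s ∈ {4, 6} → 2.

2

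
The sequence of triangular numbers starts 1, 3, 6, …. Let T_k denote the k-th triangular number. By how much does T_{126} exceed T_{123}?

375

126·127/2 = 8001 and 123·124/2 = 7626.
Difference: 8001 − 7626 = 375.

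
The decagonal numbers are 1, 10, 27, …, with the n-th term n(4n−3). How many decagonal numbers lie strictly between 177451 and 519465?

The n-th decagonal number is n(4n−3).
Smallest index with value > 177451: n = 212 (giving 179140).
Largest index with value < 519465: n = 360 (giving 517320).
Indices 212 through 360: 149 terms.

149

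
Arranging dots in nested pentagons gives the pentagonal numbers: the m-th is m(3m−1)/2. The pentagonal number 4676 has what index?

56

Set n(3n−1)/2 = 4676, giving 3n² − n − 9352 = 0.
The discriminant is 1 + 24·4676 = 112225, and √112225 = 335.
So n = (1 + 335) / 6 = 336/6 = 56.
Check: 56·(3·56 − 1)/2 = 4676. ✓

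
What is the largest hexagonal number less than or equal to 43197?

Solve n(2n−1) ≤ 43197 for integer n.
n = 147 gives 43071 ≤ 43197, while n = 148 gives 43660 > 43197; so the answer is 43071.

43071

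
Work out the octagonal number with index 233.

162401

The 233rd octagonal number is n(3n−2) with n = 233.
233·(3·233 − 2) = 233·697 = 162401.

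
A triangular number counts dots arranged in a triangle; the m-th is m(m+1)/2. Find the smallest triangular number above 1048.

1081

Solve n(n+1)/2 > 1048 for integer n.
The largest n with value ≤ 1048 is 45 (since 1035 ≤ 1048 < 1081), so the first above is n = 46, value 1081.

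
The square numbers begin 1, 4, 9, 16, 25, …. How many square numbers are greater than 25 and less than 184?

8

The n-th square number is n².
Smallest index with value > 25: n = 6 (giving 36).
Largest index with value < 184: n = 13 (giving 169).
Indices 6 through 13: 8 terms.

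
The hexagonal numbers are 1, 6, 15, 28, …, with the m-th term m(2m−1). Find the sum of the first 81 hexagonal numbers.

357561

Σ i(2i−1) = 2Σi² − Σi over i = 1..81.
Σi = 3321 and Σi² = 180441.
2·180441 − 1·3321 = 357561.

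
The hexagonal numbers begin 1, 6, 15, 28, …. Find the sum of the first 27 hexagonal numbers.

Σ i(2i−1) = 2Σi² − Σi over i = 1..27.
Σi = 378 and Σi² = 6930.
2·6930 − 1·378 = 13482.

13482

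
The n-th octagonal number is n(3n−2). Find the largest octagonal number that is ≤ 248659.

Solve n(3n−2) ≤ 248659 for integer n.
n = 288 gives 248256 ≤ 248659, while n = 289 gives 249985 > 248659; so the answer is 248256.

248256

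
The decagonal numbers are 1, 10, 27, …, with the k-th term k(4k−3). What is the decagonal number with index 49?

9457

The 49th decagonal number is n(4n−3) with n = 49.
49·(4·49 − 3) = 49·193 = 9457.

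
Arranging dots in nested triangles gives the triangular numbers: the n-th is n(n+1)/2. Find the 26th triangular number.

26·27/2 = 702/2 = 351.

351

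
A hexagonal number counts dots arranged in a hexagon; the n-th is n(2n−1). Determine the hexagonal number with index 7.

91

7·(2·7 − 1) = 7·13 = 91.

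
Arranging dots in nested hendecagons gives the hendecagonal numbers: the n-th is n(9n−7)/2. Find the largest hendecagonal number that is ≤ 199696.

199606

Solve n(9n−7)/2 ≤ 199696 for integer n.
n = 211 gives 199606 ≤ 199696, while n = 212 gives 201506 > 199696; so the answer is 199606.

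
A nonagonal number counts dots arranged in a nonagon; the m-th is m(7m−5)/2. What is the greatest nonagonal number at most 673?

Solve n(7n−5)/2 ≤ 673 for integer n.
n = 14 gives 651 ≤ 673, while n = 15 gives 750 > 673; so the answer is 651.

651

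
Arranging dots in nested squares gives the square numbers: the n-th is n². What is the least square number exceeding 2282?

Solve n² > 2282 for integer n.
The largest n with value ≤ 2282 is 47 (since 2209 ≤ 2282 < 2304), so the first above is n = 48, value 2304.

2304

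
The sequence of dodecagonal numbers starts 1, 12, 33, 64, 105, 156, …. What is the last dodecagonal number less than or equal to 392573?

Solve n(5n−4) ≤ 392573 for integer n.
n = 280 gives 390880 ≤ 392573, while n = 281 gives 393681 > 392573; so the answer is 390880.

390880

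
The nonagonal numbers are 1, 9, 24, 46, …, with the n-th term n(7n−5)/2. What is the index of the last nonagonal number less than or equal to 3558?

Solve n(7n−5)/2 ≤ 3558 for integer n.
n = 32 gives 3504 ≤ 3558, while n = 33 gives 3729 > 3558; so the answer is index 32.

32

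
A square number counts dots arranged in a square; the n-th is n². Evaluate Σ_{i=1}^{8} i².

Σ_{i=1}^{8} i² = 8·9·17/6 = 204.

204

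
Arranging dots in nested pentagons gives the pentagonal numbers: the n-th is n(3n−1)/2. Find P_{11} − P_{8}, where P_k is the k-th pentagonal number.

11·(3·11 − 1)/2 = 176 and 8·(3·8 − 1)/2 = 92.
Difference: 176 − 92 = 84.

84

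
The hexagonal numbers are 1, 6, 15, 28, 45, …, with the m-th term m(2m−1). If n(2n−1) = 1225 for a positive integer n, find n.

Set n(2n−1) = 1225, giving 2n² − n − 1225 = 0.
The discriminant is 1 + 8·1225 = 9801, and √9801 = 99.
So n = (1 + 99) / 4 = 100/4 = 25.

25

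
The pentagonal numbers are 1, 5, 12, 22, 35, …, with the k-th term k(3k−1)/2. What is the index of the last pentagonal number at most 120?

Solve n(3n−1)/2 ≤ 120 for integer n.
n = 9 gives 117 ≤ 120, while n = 10 gives 145 > 120; so the answer is index 9.

9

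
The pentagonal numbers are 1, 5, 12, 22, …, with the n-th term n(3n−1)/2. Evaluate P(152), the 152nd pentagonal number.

The 152nd pentagonal number is n(3n−1)/2 with n = 152.
152·(3·152 − 1)/2 = 152·455/2 = 34580.

34580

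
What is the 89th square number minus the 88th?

n² − (n−1)² = 2n − 1, so 89² − 88² = 2·89 − 1 = 177.

177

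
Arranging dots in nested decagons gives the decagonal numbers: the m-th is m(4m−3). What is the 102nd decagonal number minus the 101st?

Consecutive decagonal numbers differ by 8n − 7: here 8·102 − 7 = 809.

809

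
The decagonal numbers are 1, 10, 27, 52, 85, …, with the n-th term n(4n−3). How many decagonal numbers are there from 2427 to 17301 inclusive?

The n-th decagonal number is n(4n−3).
Smallest index with value ≥ 2427: n = 26 (giving 2626).
Largest index with value ≤ 17301: n = 66 (giving 17226).
Indices 26 through 66: 41 terms.

41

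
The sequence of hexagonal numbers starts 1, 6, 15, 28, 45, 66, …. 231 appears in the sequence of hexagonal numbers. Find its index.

11

Set n(2n−1) = 231, giving 2n² − n − 231 = 0.
So n = (1 + 43) / 4 = 44/4 = 11.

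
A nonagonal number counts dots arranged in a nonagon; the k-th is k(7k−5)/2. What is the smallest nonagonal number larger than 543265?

Solve n(7n−5)/2 > 543265 for integer n.
The largest n with value ≤ 543265 is 394 (since 542341 ≤ 543265 < 545100), so the first above is n = 395, value 545100.

545100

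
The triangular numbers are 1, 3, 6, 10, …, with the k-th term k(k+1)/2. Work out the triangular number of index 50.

1275

The 50th triangular number is n(n+1)/2 with n = 50.
50·51/2 = 2550/2 = 1275.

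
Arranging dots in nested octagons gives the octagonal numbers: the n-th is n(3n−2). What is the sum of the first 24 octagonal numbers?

14100

Σ i(3i−2) = 3Σi² − 2Σi over i = 1..24.
Σi = 300 and Σi² = 4900.
3·4900 − 2·300 = 14100.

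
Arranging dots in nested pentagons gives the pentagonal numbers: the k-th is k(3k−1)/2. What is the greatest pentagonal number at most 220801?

Solve n(3n−1)/2 ≤ 220801 for integer n.
n = 383 gives 219842 ≤ 220801, while n = 384 gives 220992 > 220801; so the answer is 219842.

219842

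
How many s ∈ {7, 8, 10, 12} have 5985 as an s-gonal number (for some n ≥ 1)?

2

s = 7: P(7, 49) = 5929 and P(7, 50) = 6175; 5985 is not s-gonal.
s = 8: P(8, 45) = 5985. ✓
s = 10: P(10, 39) = 5967 and P(10, 40) = 6280; 5985 is not s-gonal.
s = 12: P(12, 35) = 5985. ✓
Hits: s ∈ {8, 12} → 2.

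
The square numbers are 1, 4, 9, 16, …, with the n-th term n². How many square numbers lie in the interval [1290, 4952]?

35

The n-th square number is n².
Smallest index with value ≥ 1290: n = 36 (giving 1296).
Largest index with value ≤ 4952: n = 70 (giving 4900).
Indices 36 through 70: 35 terms.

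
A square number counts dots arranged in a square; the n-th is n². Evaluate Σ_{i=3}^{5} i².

Σ_{i=3}^{5} i² = 55 − 5 = 50.

50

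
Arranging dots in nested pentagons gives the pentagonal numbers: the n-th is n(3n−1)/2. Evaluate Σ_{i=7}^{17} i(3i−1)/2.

2475

Σ i(3i−1)/2 = (3Σi² − Σi) / 2 over i = 7..17.
Σi = 153 − 21 = 132 and Σi² = 1785 − 91 = 1694.
(3·1694 − 1·132) / 2 = 4950/2 = 2475.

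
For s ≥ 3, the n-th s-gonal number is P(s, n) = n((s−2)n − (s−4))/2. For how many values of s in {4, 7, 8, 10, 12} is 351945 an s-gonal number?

1

s = 4: P(4, 593) = 351649 and P(4, 594) = 352836; 351945 is not s-gonal.
s = 7: P(7, 375) = 351000 and P(7, 376) = 352876; 351945 is not s-gonal.
s = 8: P(8, 342) = 350208 and P(8, 343) = 352261; 351945 is not s-gonal.
s = 10: P(10, 297) = 351945. ✓
s = 12: P(12, 265) = 350065 and P(12, 266) = 352716; 351945 is not s-gonal.
Hits: s ∈ {10} → 1.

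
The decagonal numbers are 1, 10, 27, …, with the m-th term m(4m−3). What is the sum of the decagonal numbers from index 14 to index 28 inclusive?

26635

Σ i(4i−3) = 4Σi² − 3Σi over i = 14..28.
Σi = 406 − 91 = 315 and Σi² = 7714 − 819 = 6895.
4·6895 − 3·315 = 26635.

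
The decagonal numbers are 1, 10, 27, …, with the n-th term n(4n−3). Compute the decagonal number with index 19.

19·(4·19 − 3) = 19·73 = 1387.

1387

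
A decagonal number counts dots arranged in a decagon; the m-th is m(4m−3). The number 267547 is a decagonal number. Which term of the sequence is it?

259

Set n(4n−3) = 267547, giving 4n² − 3n − 267547 = 0.
So n = (3 + 2069) / 8 = 2072/8 = 259.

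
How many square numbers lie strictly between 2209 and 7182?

The n-th square number is n².
Smallest index with value > 2209: n = 48 (giving 2304).
Largest index with value < 7182: n = 84 (giving 7056).
Indices 48 through 84: 37 terms.

37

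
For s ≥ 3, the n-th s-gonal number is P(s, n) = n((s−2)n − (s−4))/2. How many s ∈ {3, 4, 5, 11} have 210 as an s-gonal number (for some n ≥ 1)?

s = 3: P(3, 20) = 210. ✓
s = 4: P(4, 14) = 196 and P(4, 15) = 225; 210 is not s-gonal.
s = 5: P(5, 12) = 210. ✓
s = 11: P(11, 7) = 196 and P(11, 8) = 260; 210 is not s-gonal.
Hits: s ∈ {3, 5} → 2.

2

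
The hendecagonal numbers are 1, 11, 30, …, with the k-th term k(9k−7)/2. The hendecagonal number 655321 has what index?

Set n(9n−7)/2 = 655321, giving 9n² − 7n − 1310642 = 0.
So n = (7 + 6869) / 18 = 6876/18 = 382.

382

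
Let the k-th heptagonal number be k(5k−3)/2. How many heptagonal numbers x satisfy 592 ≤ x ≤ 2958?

19

The n-th heptagonal number is n(5n−3)/2.
Smallest index with value ≥ 592: n = 16 (giving 616).
Largest index with value ≤ 2958: n = 34 (giving 2839).
Indices 16 through 34: 19 terms.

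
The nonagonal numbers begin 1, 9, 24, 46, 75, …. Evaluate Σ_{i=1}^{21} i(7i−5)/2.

11011

Σ i(7i−5)/2 = (7Σi² − 5Σi) / 2 over i = 1..21.
Σi = 231 and Σi² = 3311.
(7·3311 − 5·231) / 2 = 22022/2 = 11011.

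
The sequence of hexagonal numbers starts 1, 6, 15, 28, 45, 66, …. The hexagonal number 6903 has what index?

Set n(2n−1) = 6903, giving 2n² − n − 6903 = 0.
So n = (1 + 235) / 4 = 236/4 = 59.

59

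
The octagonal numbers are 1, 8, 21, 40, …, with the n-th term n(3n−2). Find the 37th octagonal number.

The 37th octagonal number is n(3n−2) with n = 37.
37·(3·37 − 2) = 37·109 = 4033.

4033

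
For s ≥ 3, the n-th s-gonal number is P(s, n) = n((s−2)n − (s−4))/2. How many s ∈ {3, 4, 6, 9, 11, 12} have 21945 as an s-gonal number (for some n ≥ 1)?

s = 3: P(3, 209) = 21945. ✓
s = 4: P(4, 148) = 21904 and P(4, 149) = 22201; 21945 is not s-gonal.
s = 6: P(6, 105) = 21945. ✓
s = 9: P(9, 79) = 21646 and P(9, 80) = 22200; 21945 is not s-gonal.
s = 11: P(11, 70) = 21805 and P(11, 71) = 22436; 21945 is not s-gonal.
s = 12: P(12, 66) = 21516 and P(12, 67) = 22177; 21945 is not s-gonal.
Hits: s ∈ {3, 6} → 2.

2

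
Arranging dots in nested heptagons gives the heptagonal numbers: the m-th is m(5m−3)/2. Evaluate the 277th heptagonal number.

191407

The 277th heptagonal number is n(5n−3)/2 with n = 277.
277·(5·277 − 3)/2 = 277·1382/2 = 277·691 = 191407.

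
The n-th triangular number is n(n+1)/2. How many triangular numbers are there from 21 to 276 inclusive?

18

The n-th triangular number is n(n+1)/2.
Smallest index with value ≥ 21: n = 6 (giving 21).
Largest index with value ≤ 276: n = 23 (giving 276).
Indices 6 through 23: 18 terms.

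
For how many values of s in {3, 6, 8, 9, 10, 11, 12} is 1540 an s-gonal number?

s = 3: P(3, 55) = 1540. ✓
s = 6: P(6, 28) = 1540. ✓
s = 8: P(8, 22) = 1408 and P(8, 23) = 1541; 1540 is not s-gonal.
s = 9: P(9, 21) = 1491 and P(9, 22) = 1639; 1540 is not s-gonal.
s = 10: P(10, 20) = 1540. ✓
s = 11: P(11, 18) = 1395 and P(11, 19) = 1558; 1540 is not s-gonal.
s = 12: P(12, 17) = 1377 and P(12, 18) = 1548; 1540 is not s-gonal.
Hits: s ∈ {3, 6, 10} → 3.

3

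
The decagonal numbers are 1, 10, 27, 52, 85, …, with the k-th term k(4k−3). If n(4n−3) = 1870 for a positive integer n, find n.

22

Set n(4n−3) = 1870, giving 4n² − 3n − 1870 = 0.
The discriminant is 9 + 16·1870 = 29929, and √29929 = 173.
So n = (3 + 173) / 8 = 176/8 = 22.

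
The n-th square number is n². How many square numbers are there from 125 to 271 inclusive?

5

The n-th square number is n².
Smallest index with value ≥ 125: n = 12 (giving 144).
Largest index with value ≤ 271: n = 16 (giving 256).
Indices 12 through 16: 5 terms.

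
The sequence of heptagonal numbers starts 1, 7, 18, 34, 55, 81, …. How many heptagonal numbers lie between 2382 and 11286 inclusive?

The n-th heptagonal number is n(5n−3)/2.
Smallest index with value ≥ 2382: n = 32 (giving 2512).
Largest index with value ≤ 11286: n = 67 (giving 11122).
Indices 32 through 67: 36 terms.

36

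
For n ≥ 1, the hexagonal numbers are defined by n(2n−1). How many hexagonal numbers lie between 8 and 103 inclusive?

The n-th hexagonal number is n(2n−1).
Smallest index with value ≥ 8: n = 3 (giving 15).
Largest index with value ≤ 103: n = 7 (giving 91).
Indices 3 through 7: 5 terms.

5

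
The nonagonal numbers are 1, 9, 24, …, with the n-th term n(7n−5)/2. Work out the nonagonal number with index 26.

2301

The 26th nonagonal number is n(7n−5)/2 with n = 26.
26·(7·26 − 5)/2 = 26·177/2 = 2301.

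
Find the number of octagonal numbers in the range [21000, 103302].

102

The n-th octagonal number is n(3n−2).
Smallest index with value ≥ 21000: n = 84 (giving 21000).
Largest index with value ≤ 103302: n = 185 (giving 102305).
Indices 84 through 185: 102 terms.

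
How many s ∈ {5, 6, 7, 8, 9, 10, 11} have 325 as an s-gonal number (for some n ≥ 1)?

2

s = 5: P(5, 14) = 287 and P(5, 15) = 330; 325 is not s-gonal.
s = 6: P(6, 13) = 325. ✓
s = 7: P(7, 11) = 286 and P(7, 12) = 342; 325 is not s-gonal.
s = 8: P(8, 10) = 280 and P(8, 11) = 341; 325 is not s-gonal.
s = 9: P(9, 10) = 325. ✓
s = 10: P(10, 9) = 297 and P(10, 10) = 370; 325 is not s-gonal.
s = 11: P(11, 8) = 260 and P(11, 9) = 333; 325 is not s-gonal.
Hits: s ∈ {6, 9} → 2.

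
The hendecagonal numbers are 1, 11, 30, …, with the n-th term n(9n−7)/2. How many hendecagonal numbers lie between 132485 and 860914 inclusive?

The n-th hendecagonal number is n(9n−7)/2.
Smallest index with value ≥ 132485: n = 172 (giving 132526).
Largest index with value ≤ 860914: n = 437 (giving 857831).
Indices 172 through 437: 266 terms.

266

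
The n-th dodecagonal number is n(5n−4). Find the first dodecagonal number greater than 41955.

Solve n(5n−4) > 41955 for integer n.
The largest n with value ≤ 41955 is 92 (since 41952 ≤ 41955 < 42873), so the first above is n = 93, value 42873.

42873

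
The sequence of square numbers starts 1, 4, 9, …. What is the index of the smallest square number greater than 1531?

40

Solve n² > 1531 for integer n.
The largest n with value ≤ 1531 is 39 (since 1521 ≤ 1531 < 1600), so the first above is n = 40, value 1600.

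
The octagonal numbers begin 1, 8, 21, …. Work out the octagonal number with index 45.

The 45th octagonal number is n(3n−2) with n = 45.
45·(3·45 − 2) = 45·133 = 5985.

5985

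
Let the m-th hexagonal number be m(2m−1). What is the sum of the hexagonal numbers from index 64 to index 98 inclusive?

463575

Σ i(2i−1) = 2Σi² − Σi over i = 64..98.
Σi = 4851 − 2016 = 2835 and Σi² = 318549 − 85344 = 233205.
2·233205 − 1·2835 = 463575.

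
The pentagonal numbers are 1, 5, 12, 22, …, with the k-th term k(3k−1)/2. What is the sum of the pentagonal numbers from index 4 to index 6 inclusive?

Σ i(3i−1)/2 = (3Σi² − Σi) / 2 over i = 4..6.
Σi = 21 − 6 = 15 and Σi² = 91 − 14 = 77.
(3·77 − 1·15) / 2 = 216/2 = 108.

108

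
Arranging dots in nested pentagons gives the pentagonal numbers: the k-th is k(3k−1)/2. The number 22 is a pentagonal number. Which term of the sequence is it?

4

Set n(3n−1)/2 = 22, giving 3n² − n − 44 = 0.
The discriminant is 1 + 24·22 = 529, and √529 = 23.
So n = (1 + 23) / 6 = 24/6 = 4.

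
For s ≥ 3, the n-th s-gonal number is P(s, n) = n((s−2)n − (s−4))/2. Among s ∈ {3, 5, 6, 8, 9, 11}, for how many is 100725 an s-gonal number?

2

s = 3: P(3, 448) = 100576 and P(3, 449) = 101025; 100725 is not s-gonal.
s = 5: P(5, 259) = 100492 and P(5, 260) = 101270; 100725 is not s-gonal.
s = 6: P(6, 224) = 100128 and P(6, 225) = 101025; 100725 is not s-gonal.
s = 8: P(8, 183) = 100101 and P(8, 184) = 101200; 100725 is not s-gonal.
s = 9: P(9, 170) = 100725. ✓
s = 11: P(11, 150) = 100725. ✓
Hits: s ∈ {9, 11} → 2.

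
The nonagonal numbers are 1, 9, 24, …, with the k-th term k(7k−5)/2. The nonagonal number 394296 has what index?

336

Set n(7n−5)/2 = 394296, giving 7n² − 5n − 788592 = 0.
The discriminant is 25 + 56·394296 = 22080601, and √22080601 = 4699.
So n = (5 + 4699) / 14 = 4704/14 = 336.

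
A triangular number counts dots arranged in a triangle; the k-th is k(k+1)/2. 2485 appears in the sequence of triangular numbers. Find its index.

Set n(n+1)/2 = 2485, giving n² + n − 4970 = 0.
The discriminant is 1 + 8·2485 = 19881, and √19881 = 141.
So n = (-1 + 141) / 2 = 140/2 = 70.

70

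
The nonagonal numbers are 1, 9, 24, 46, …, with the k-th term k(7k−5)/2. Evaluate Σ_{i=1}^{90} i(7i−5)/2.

Σ i(7i−5)/2 = (7Σi² − 5Σi) / 2 over i = 1..90.
Σi = 4095 and Σi² = 247065.
(7·247065 − 5·4095) / 2 = 1708980/2 = 854490.

854490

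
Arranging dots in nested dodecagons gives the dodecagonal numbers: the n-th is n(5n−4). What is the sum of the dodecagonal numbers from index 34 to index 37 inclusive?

24662

Σ i(5i−4) = 5Σi² − 4Σi over i = 34..37.
Σi = 703 − 561 = 142 and Σi² = 17575 − 12529 = 5046.
5·5046 − 4·142 = 24662.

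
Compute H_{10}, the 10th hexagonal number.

The 10th hexagonal number is n(2n−1) with n = 10.
10·(2·10 − 1) = 10·19 = 190.

190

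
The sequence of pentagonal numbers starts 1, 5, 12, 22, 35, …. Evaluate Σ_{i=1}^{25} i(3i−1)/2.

8125

Σ i(3i−1)/2 = (3Σi² − Σi) / 2 over i = 1..25.
Σi = 325 and Σi² = 5525.
(3·5525 − 1·325) / 2 = 16250/2 = 8125.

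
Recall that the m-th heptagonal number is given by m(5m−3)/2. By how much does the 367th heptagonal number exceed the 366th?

Consecutive heptagonal numbers differ by 5n − 4: here 5·367 − 4 = 1831.

1831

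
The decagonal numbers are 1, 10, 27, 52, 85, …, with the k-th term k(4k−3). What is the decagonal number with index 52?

52·(4·52 − 3) = 52·205 = 10660.

10660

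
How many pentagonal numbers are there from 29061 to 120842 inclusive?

The n-th pentagonal number is n(3n−1)/2.
Smallest index with value ≥ 29061: n = 140 (giving 29330).
Largest index with value ≤ 120842: n = 284 (giving 120842).
Indices 140 through 284: 145 terms.

145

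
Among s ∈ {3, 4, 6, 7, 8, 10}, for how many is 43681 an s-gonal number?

2

s = 3: P(3, 295) = 43660 and P(3, 296) = 43956; 43681 is not s-gonal.
s = 4: P(4, 209) = 43681. ✓
s = 6: P(6, 148) = 43660 and P(6, 149) = 44253; 43681 is not s-gonal.
s = 7: P(7, 132) = 43362 and P(7, 133) = 44023; 43681 is not s-gonal.
s = 8: P(8, 121) = 43681. ✓
s = 10: P(10, 104) = 42952 and P(10, 105) = 43785; 43681 is not s-gonal.
Hits: s ∈ {4, 8} → 2.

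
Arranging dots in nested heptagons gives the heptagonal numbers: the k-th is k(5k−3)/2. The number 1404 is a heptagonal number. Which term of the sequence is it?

24

Set n(5n−3)/2 = 1404, giving 5n² − 3n − 2808 = 0.
So n = (3 + 237) / 10 = 240/10 = 24.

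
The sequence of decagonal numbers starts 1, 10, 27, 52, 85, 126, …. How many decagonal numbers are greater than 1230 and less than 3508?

The n-th decagonal number is n(4n−3).
Smallest index with value > 1230: n = 18 (giving 1242).
Largest index with value < 3508: n = 29 (giving 3277).
Indices 18 through 29: 12 terms.

12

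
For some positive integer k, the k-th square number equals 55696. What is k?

236

We need n² = 55696, so n = √55696 = 236.
Check: 236² = 55696. ✓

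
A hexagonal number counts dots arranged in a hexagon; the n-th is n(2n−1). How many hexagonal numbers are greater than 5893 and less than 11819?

The n-th hexagonal number is n(2n−1).
Smallest index with value > 5893: n = 55 (giving 5995).
Largest index with value < 11819: n = 77 (giving 11781).
Indices 55 through 77: 23 terms.

23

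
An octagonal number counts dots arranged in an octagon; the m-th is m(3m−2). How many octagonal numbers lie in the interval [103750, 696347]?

The n-th octagonal number is n(3n−2).
Smallest index with value ≥ 103750: n = 187 (giving 104533).
Largest index with value ≤ 696347: n = 482 (giving 696008).
Indices 187 through 482: 296 terms.

296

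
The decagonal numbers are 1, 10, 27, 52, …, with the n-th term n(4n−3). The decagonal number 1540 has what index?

Set n(4n−3) = 1540, giving 4n² − 3n − 1540 = 0.
The discriminant is 9 + 16·1540 = 24649, and √24649 = 157.
So n = (3 + 157) / 8 = 160/8 = 20.

20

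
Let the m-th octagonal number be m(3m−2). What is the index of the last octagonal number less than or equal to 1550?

Solve n(3n−2) ≤ 1550 for integer n.
n = 23 gives 1541 ≤ 1550, while n = 24 gives 1680 > 1550; so the answer is index 23.

23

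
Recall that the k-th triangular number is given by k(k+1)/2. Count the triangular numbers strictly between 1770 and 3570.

The n-th triangular number is n(n+1)/2.
Smallest index with value > 1770: n = 60 (giving 1830).
Largest index with value < 3570: n = 83 (giving 3486).
Indices 60 through 83: 24 terms.

24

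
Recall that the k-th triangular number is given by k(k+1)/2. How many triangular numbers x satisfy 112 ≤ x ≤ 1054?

31

The n-th triangular number is n(n+1)/2.
Smallest index with value ≥ 112: n = 15 (giving 120).
Largest index with value ≤ 1054: n = 45 (giving 1035).
Indices 15 through 45: 31 terms.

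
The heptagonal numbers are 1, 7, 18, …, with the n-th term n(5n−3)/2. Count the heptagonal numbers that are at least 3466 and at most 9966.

26

The n-th heptagonal number is n(5n−3)/2.
Smallest index with value ≥ 3466: n = 38 (giving 3553).
Largest index with value ≤ 9966: n = 63 (giving 9828).
Indices 38 through 63: 26 terms.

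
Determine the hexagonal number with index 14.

14·(2·14 − 1) = 14·27 = 378.

378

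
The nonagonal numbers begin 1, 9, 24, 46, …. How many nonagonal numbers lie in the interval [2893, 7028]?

The n-th nonagonal number is n(7n−5)/2.
Smallest index with value ≥ 2893: n = 30 (giving 3075).
Largest index with value ≤ 7028: n = 45 (giving 6975).
Indices 30 through 45: 16 terms.

16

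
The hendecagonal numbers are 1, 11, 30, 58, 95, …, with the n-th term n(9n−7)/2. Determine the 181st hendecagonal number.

146791

181·(9·181 − 7)/2 = 181·1622/2 = 181·811 = 146791.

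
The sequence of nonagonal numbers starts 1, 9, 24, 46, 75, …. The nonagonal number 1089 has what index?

Set n(7n−5)/2 = 1089, giving 7n² − 5n − 2178 = 0.
The discriminant is 25 + 56·1089 = 61009, and √61009 = 247.
So n = (5 + 247) / 14 = 252/14 = 18.
Check: 18·(7·18 − 5)/2 = 1089. ✓

18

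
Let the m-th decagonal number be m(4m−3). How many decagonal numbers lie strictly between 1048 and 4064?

The n-th decagonal number is n(4n−3).
Smallest index with value > 1048: n = 17 (giving 1105).
Largest index with value < 4064: n = 32 (giving 4000).
Indices 17 through 32: 16 terms.

16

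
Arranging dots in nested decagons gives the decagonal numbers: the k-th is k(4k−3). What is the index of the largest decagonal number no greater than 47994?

109

Solve n(4n−3) ≤ 47994 for integer n.
n = 109 gives 47197 ≤ 47994, while n = 110 gives 48070 > 47994; so the answer is index 109.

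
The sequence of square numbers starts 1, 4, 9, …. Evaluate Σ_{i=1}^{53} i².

Σ_{i=1}^{53} i² = 53·54·107/6 = 51039.

51039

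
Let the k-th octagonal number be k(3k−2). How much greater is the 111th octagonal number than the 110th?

661

Consecutive octagonal numbers differ by 6n − 5: here 6·111 − 5 = 661.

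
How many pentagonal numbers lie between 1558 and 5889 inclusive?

30

The n-th pentagonal number is n(3n−1)/2.
Smallest index with value ≥ 1558: n = 33 (giving 1617).
Largest index with value ≤ 5889: n = 62 (giving 5735).
Indices 33 through 62: 30 terms.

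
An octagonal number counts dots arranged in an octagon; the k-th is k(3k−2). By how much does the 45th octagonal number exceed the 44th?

Consecutive octagonal numbers differ by 6n − 5: here 6·45 − 5 = 265.

265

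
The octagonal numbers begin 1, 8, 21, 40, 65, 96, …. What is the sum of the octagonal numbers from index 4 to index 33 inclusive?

36435

Σ i(3i−2) = 3Σi² − 2Σi over i = 4..33.
Σi = 561 − 6 = 555 and Σi² = 12529 − 14 = 12515.
3·12515 − 2·555 = 36435.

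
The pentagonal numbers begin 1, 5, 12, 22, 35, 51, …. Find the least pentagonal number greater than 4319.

4347

Solve n(3n−1)/2 > 4319 for integer n.
The largest n with value ≤ 4319 is 53 (since 4187 ≤ 4319 < 4347), so the first above is n = 54, value 4347.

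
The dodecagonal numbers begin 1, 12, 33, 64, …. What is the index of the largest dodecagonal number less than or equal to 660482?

363

Solve n(5n−4) ≤ 660482 for integer n.
n = 363 gives 657393 ≤ 660482, while n = 364 gives 661024 > 660482; so the answer is index 363.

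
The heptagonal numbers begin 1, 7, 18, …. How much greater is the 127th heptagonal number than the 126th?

631

Consecutive heptagonal numbers differ by 5n − 4: here 5·127 − 4 = 631.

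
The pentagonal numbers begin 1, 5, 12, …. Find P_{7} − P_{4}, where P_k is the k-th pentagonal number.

48

7·(3·7 − 1)/2 = 70 and 4·(3·4 − 1)/2 = 22.
Difference: 70 − 22 = 48.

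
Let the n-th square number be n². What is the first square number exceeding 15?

Solve n² > 15 for integer n.
The largest n with value ≤ 15 is 3 (since 9 ≤ 15 < 16), so the first above is n = 4, value 16.

16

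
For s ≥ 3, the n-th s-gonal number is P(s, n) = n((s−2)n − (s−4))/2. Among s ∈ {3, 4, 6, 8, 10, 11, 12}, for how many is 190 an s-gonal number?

2

s = 3: P(3, 19) = 190. ✓
s = 4: P(4, 13) = 169 and P(4, 14) = 196; 190 is not s-gonal.
s = 6: P(6, 10) = 190. ✓
s = 8: P(8, 8) = 176 and P(8, 9) = 225; 190 is not s-gonal.
s = 10: P(10, 7) = 175 and P(10, 8) = 232; 190 is not s-gonal.
s = 11: P(11, 6) = 141 and P(11, 7) = 196; 190 is not s-gonal.
s = 12: P(12, 6) = 156 and P(12, 7) = 217; 190 is not s-gonal.
Hits: s ∈ {3, 6} → 2.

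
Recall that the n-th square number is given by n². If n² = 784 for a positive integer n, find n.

28

We need n² = 784, so n = √784 = 28.
Check: 28² = 784. ✓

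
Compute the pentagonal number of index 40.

2380

40·(3·40 − 1)/2 = 40·119/2 = 2380.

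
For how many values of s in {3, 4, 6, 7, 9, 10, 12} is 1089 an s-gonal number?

s = 3: P(3, 46) = 1081 and P(3, 47) = 1128; 1089 is not s-gonal.
s = 4: P(4, 33) = 1089. ✓
s = 6: P(6, 23) = 1035 and P(6, 24) = 1128; 1089 is not s-gonal.
s = 7: P(7, 21) = 1071 and P(7, 22) = 1177; 1089 is not s-gonal.
s = 9: P(9, 18) = 1089. ✓
s = 10: P(10, 16) = 976 and P(10, 17) = 1105; 1089 is not s-gonal.
s = 12: P(12, 15) = 1065 and P(12, 16) = 1216; 1089 is not s-gonal.
Hits: s ∈ {4, 9} → 2.

2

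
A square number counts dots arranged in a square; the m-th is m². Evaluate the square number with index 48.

2304

The 48th square number is n² with n = 48.
48² = 2304.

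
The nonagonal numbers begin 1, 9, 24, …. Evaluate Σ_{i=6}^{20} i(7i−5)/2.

Σ i(7i−5)/2 = (7Σi² − 5Σi) / 2 over i = 6..20.
Σi = 210 − 15 = 195 and Σi² = 2870 − 55 = 2815.
(7·2815 − 5·195) / 2 = 18730/2 = 9365.

9365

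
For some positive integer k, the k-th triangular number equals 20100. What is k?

200

Set n(n+1)/2 = 20100, giving n² + n − 40200 = 0.
The discriminant is 1 + 8·20100 = 160801, and √160801 = 401.
So n = (-1 + 401) / 2 = 400/2 = 200.
Check: 200·201/2 = 20100. ✓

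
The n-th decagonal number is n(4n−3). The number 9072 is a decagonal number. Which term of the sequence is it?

48

Set n(4n−3) = 9072, giving 4n² − 3n − 9072 = 0.
The discriminant is 9 + 16·9072 = 145161, and √145161 = 381.
So n = (3 + 381) / 8 = 384/8 = 48.
Check: 48·(4·48 − 3) = 9072. ✓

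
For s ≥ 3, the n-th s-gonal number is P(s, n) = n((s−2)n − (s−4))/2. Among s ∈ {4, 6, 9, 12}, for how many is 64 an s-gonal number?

2

s = 4: P(4, 8) = 64. ✓
s = 6: P(6, 5) = 45 and P(6, 6) = 66; 64 is not s-gonal.
s = 9: P(9, 4) = 46 and P(9, 5) = 75; 64 is not s-gonal.
s = 12: P(12, 4) = 64. ✓
Hits: s ∈ {4, 12} → 2.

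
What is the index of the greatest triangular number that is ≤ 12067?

Solve n(n+1)/2 ≤ 12067 for integer n.
n = 154 gives 11935 ≤ 12067, while n = 155 gives 12090 > 12067; so the answer is index 154.

154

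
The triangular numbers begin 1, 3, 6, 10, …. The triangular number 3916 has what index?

Set n(n+1)/2 = 3916, giving n² + n − 7832 = 0.
The discriminant is 1 + 8·3916 = 31329, and √31329 = 177.
So n = (-1 + 177) / 2 = 176/2 = 88.

88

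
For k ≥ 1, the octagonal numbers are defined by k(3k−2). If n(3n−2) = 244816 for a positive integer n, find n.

286

Set n(3n−2) = 244816, giving 3n² − 2n − 244816 = 0.
The discriminant is 4 + 12·244816 = 2937796, and √2937796 = 1714.
So n = (2 + 1714) / 6 = 1716/6 = 286.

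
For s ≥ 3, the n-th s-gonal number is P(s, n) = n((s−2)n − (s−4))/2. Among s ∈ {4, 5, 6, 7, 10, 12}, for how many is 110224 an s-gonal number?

1

s = 4: P(4, 332) = 110224. ✓
s = 5: P(5, 271) = 110026 and P(5, 272) = 110840; 110224 is not s-gonal.
s = 6: P(6, 235) = 110215 and P(6, 236) = 111156; 110224 is not s-gonal.
s = 7: P(7, 210) = 109935 and P(7, 211) = 110986; 110224 is not s-gonal.
s = 10: P(10, 166) = 109726 and P(10, 167) = 111055; 110224 is not s-gonal.
s = 12: P(12, 148) = 108928 and P(12, 149) = 110409; 110224 is not s-gonal.
Hits: s ∈ {4} → 1.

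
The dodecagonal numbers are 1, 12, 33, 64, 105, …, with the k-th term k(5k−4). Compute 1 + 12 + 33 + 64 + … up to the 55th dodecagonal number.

278740

Σ i(5i−4) = 5Σi² − 4Σi over i = 1..55.
Σi = 1540 and Σi² = 56980.
5·56980 − 4·1540 = 278740.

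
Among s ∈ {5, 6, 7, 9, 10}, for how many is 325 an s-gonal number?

s = 5: P(5, 14) = 287 and P(5, 15) = 330; 325 is not s-gonal.
s = 6: P(6, 13) = 325. ✓
s = 7: P(7, 11) = 286 and P(7, 12) = 342; 325 is not s-gonal.
s = 9: P(9, 10) = 325. ✓
s = 10: P(10, 9) = 297 and P(10, 10) = 370; 325 is not s-gonal.
Hits: s ∈ {6, 9} → 2.

2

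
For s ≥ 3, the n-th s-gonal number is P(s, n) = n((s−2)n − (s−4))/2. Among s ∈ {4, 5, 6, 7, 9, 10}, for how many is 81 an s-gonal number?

s = 4: P(4, 9) = 81. ✓
s = 5: P(5, 7) = 70 and P(5, 8) = 92; 81 is not s-gonal.
s = 6: P(6, 6) = 66 and P(6, 7) = 91; 81 is not s-gonal.
s = 7: P(7, 6) = 81. ✓
s = 9: P(9, 5) = 75 and P(9, 6) = 111; 81 is not s-gonal.
s = 10: P(10, 4) = 52 and P(10, 5) = 85; 81 is not s-gonal.
Hits: s ∈ {4, 7} → 2.

2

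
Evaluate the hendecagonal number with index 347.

540626

347·(9·347 − 7)/2 = 347·3116/2 = 347·1558 = 540626.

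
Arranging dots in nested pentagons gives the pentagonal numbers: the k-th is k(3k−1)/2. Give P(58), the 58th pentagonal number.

5017

The 58th pentagonal number is n(3n−1)/2 with n = 58.
58·(3·58 − 1)/2 = 58·173/2 = 5017.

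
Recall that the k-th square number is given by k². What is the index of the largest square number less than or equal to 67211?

Solve n² ≤ 67211 for integer n.
n = 259 gives 67081 ≤ 67211, while n = 260 gives 67600 > 67211; so the answer is index 259.

259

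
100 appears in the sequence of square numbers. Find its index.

We need n² = 100, so n = √100 = 10.
Check: 10² = 100. ✓

10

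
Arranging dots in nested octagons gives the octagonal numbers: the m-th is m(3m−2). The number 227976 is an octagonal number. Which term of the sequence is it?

Set n(3n−2) = 227976, giving 3n² − 2n − 227976 = 0.
The discriminant is 4 + 12·227976 = 2735716, and √2735716 = 1654.
So n = (2 + 1654) / 6 = 1656/6 = 276.
Check: 276·(3·276 − 2) = 227976. ✓

276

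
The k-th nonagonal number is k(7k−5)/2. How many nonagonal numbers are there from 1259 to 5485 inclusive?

The n-th nonagonal number is n(7n−5)/2.
Smallest index with value ≥ 1259: n = 20 (giving 1350).
Largest index with value ≤ 5485: n = 39 (giving 5226).
Indices 20 through 39: 20 terms.

20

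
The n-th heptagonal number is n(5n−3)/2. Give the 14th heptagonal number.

469

The 14th heptagonal number is n(5n−3)/2 with n = 14.
14·(5·14 − 3)/2 = 14·67/2 = 469.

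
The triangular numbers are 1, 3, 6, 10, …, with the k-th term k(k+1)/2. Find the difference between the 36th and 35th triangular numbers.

36

Consecutive triangular numbers differ by n: T_{36} − T_{35} = 36.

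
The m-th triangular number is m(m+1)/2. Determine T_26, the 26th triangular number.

The 26th triangular number is n(n+1)/2 with n = 26.
26·27/2 = 702/2 = 351.

351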